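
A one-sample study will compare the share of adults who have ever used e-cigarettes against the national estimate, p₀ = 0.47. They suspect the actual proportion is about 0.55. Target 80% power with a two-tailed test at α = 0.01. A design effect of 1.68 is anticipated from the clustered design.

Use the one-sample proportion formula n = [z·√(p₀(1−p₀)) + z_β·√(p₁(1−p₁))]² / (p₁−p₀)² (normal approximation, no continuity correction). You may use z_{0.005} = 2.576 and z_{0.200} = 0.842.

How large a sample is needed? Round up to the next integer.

n = 763

n = [z_{α/2}·√(p₀q₀) + z_β·√(p₁q₁)]² / (p₁ − p₀)²
  = [2.576·√(0.47·0.53) + 0.842·√(0.55·0.45)]² / (0.08)²
  = [2.576·0.4991 + 0.842·0.4975]² / 0.0064
  = [1.7046]² / 0.0064
  = 453.99
Design effect: 1.68 × 453.99 = 762.71.
Round up → n = 763.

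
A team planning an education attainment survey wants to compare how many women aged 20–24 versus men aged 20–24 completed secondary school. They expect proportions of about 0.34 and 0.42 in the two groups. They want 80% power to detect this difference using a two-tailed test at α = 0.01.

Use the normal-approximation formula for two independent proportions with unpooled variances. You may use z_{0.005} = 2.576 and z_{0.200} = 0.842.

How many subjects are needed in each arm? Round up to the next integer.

n = (z_{α/2} + z_β)² · [p₁(1−p₁) + p₂(1−p₂)] / (p₁ − p₂)²
  = (2.576 + 0.842)² · (0.34·0.66 + 0.42·0.58) / (-0.08)²
  = (3.418)² · (0.2244 + 0.2436) / 0.0064
  = 11.6827 · 0.4680 / 0.0064
  = 854.30
Round up → n = 855 per group.

n = 855 per group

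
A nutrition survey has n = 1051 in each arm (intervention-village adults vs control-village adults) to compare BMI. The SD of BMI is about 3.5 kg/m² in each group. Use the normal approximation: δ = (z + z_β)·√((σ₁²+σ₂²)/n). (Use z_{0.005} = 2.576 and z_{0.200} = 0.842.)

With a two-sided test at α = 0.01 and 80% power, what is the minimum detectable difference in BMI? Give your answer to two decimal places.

Minimum detectable difference ≈ 0.52 kg/m²

δ = (z_{α/2} + z_β) · √((σ₁²+σ₂²)/n)
  = (2.576 + 0.842) · √(24.5/1051)
  = 3.418 · √0.02331
  = 3.418 · 0.1527
  = 0.5219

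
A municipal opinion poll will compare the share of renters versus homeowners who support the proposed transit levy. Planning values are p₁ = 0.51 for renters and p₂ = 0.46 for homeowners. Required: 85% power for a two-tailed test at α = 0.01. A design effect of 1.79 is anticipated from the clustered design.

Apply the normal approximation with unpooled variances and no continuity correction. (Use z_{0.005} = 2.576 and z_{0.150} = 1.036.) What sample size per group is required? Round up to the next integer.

n = (z_{α/2} + z_β)² · [p₁(1−p₁) + p₂(1−p₂)] / (p₁ − p₂)²
  = (2.576 + 1.036)² · (0.51·0.49 + 0.46·0.54) / (0.05)²
  = (3.612)² · (0.2499 + 0.2484) / 0.0025
  = 13.0465 · 0.4983 / 0.0025
  = 2600.44
Design effect: 1.79 × 2600.44 = 4654.78.
Round up → n = 4655 per group.

n = 4655 per group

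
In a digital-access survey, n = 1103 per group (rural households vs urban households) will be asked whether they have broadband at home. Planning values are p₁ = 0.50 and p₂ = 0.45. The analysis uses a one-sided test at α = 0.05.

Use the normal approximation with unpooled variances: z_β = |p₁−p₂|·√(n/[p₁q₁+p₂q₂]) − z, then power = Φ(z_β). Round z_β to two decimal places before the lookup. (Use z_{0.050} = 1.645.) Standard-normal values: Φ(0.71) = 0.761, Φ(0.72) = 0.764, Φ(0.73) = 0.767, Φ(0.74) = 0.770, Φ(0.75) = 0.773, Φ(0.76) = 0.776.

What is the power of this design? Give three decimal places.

Power ≈ 0.761

z_β = |p₁−p₂|·√(n/[p₁q₁+p₂q₂]) − z_α
    = 0.05 · √(1103/0.4975) − 1.645
    = 0.05 · 47.0859 − 1.645
    = 2.3543 − 1.645 = 0.7093 → 0.71
Power = Φ(0.71) = 0.761.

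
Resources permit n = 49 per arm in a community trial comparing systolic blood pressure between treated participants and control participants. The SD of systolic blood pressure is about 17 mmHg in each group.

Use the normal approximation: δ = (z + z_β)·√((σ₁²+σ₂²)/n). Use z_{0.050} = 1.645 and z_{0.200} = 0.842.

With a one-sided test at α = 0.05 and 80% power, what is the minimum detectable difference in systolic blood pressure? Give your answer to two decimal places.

δ = (z_α + z_β) · √((σ₁²+σ₂²)/n)
  = (1.645 + 0.842) · √(578/49)
  = 2.487 · √11.7959
  = 2.487 · 3.4345
  = 8.5416

Minimum detectable difference ≈ 8.54 mmHg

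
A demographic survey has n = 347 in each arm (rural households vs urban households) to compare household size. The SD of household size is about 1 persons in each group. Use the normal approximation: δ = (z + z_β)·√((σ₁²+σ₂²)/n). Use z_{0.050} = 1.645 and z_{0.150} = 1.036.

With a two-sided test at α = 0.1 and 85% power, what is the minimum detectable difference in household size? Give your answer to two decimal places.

Minimum detectable difference ≈ 0.20 persons

δ = (z_{α/2} + z_β) · √((σ₁²+σ₂²)/n)
  = (1.645 + 1.036) · √(2/347)
  = 2.681 · √0.00576
  = 2.681 · 0.0759
  = 0.2035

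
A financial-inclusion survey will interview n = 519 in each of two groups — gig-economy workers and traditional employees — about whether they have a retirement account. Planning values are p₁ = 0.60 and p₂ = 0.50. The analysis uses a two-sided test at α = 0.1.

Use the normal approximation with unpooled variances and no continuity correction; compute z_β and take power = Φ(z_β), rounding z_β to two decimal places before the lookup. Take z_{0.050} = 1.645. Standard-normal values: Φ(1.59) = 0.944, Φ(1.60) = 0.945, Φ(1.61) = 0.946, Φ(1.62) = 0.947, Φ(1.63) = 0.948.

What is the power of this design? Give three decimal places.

z_β = |p₁−p₂|·√(n/[p₁q₁+p₂q₂]) − z_{α/2}
    = 0.10 · √(519/0.4900) − 1.645
    = 0.10 · 32.5451 − 1.645
    = 3.2545 − 1.645 = 1.6095 → 1.61
Power = Φ(1.61) = 0.946.

Power ≈ 0.946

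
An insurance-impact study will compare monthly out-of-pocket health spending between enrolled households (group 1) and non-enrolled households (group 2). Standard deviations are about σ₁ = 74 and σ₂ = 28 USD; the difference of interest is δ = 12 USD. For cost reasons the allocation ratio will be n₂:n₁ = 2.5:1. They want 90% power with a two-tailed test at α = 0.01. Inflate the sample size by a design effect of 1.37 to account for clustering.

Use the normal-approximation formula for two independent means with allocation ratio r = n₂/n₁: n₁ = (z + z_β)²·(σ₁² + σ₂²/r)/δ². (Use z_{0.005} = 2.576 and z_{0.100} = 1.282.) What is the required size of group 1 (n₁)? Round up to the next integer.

n₁ = (z_{α/2} + z_β)² · (σ₁² + σ₂²/r) / δ²
   = (2.576 + 1.282)² · (74² + 28²/2.5) / 12²
   = 14.8842 · (5476 + 313.6) / 144
   = 14.8842 · 5789.6 / 144
   = 598.43
Design effect: 1.37 × 598.43 = 819.84.
Round up → n₁ = 820; n₂ = r·n₁ = 2.5 × 820 = 2050.

n₁ = 820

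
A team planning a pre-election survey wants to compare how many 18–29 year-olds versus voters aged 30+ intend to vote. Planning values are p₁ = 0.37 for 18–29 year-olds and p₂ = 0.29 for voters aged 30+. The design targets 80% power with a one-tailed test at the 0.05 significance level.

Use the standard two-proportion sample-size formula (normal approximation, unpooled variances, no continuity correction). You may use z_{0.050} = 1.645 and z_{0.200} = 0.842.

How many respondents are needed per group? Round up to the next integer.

n = 425 per group

n = (z_α + z_β)² · [p₁(1−p₁) + p₂(1−p₂)] / (p₁ − p₂)²
  = (1.645 + 0.842)² · (0.37·0.63 + 0.29·0.71) / (0.08)²
  = (2.487)² · (0.2331 + 0.2059) / 0.0064
  = 6.1852 · 0.4390 / 0.0064
  = 424.26
Round up → n = 425 per group.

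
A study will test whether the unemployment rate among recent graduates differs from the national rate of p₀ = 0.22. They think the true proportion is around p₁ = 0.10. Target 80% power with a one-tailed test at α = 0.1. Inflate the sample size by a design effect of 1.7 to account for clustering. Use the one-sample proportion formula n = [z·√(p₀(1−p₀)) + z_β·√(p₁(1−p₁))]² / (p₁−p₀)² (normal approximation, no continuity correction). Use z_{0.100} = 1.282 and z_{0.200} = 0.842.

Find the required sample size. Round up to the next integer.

n = 73

n = [z_α·√(p₀q₀) + z_β·√(p₁q₁)]² / (p₁ − p₀)²
  = [1.282·√(0.22·0.78) + 0.842·√(0.10·0.90)]² / (-0.12)²
  = [1.282·0.4142 + 0.842·0.3000]² / 0.0144
  = [0.7837]² / 0.0144
  = 42.65
Design effect: 1.7 × 42.65 = 72.50.
Round up → n = 73.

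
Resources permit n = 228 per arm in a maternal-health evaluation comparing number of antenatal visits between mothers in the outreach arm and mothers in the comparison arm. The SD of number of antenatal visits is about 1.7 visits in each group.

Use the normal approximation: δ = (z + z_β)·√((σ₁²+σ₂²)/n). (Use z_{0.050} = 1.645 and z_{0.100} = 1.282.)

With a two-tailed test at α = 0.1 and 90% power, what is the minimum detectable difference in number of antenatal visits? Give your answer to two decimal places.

δ = (z_{α/2} + z_β) · √((σ₁²+σ₂²)/n)
  = (1.645 + 1.282) · √(5.78/228)
  = 2.927 · √0.02535
  = 2.927 · 0.1592
  = 0.4660

Minimum detectable difference ≈ 0.47 visits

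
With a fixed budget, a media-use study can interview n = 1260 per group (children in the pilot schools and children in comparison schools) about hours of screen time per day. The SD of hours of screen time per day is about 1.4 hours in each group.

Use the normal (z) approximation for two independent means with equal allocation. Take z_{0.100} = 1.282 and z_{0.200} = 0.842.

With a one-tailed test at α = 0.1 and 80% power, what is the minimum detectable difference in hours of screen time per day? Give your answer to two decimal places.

δ = (z_α + z_β) · √((σ₁²+σ₂²)/n)
  = (1.282 + 0.842) · √(3.92/1260)
  = 2.124 · √0.00311
  = 2.124 · 0.0558
  = 0.1185

Minimum detectable difference ≈ 0.12 hours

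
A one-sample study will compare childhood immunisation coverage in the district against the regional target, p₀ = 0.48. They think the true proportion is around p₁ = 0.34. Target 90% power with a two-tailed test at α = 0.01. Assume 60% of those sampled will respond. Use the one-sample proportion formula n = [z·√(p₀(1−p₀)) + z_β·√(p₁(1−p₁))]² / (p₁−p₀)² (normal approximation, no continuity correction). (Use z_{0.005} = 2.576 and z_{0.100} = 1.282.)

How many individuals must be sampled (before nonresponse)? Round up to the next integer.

n = 306

n = [z_{α/2}·√(p₀q₀) + z_β·√(p₁q₁)]² / (p₁ − p₀)²
  = [2.576·√(0.48·0.52) + 1.282·√(0.34·0.66)]² / (-0.14)²
  = [2.576·0.4996 + 1.282·0.4737]² / 0.0196
  = [1.8943]² / 0.0196
  = 183.07
Adjust for 60% response: 183.07 / 0.60 = 305.12.
Round up → n = 306.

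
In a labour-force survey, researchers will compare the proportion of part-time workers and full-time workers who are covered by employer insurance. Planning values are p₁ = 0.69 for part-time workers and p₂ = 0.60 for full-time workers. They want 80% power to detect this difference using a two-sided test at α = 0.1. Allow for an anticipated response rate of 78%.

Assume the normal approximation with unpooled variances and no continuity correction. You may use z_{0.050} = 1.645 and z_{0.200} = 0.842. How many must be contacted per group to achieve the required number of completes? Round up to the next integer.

n = (z_{α/2} + z_β)² · [p₁(1−p₁) + p₂(1−p₂)] / (p₁ − p₂)²
  = (1.645 + 0.842)² · (0.69·0.31 + 0.60·0.40) / (0.09)²
  = (2.487)² · (0.2139 + 0.2400) / 0.0081
  = 6.1852 · 0.4539 / 0.0081
  = 346.60
Adjust for 78% response: 346.60 / 0.78 = 444.36.
Round up → n = 445 per group.

n = 445 per group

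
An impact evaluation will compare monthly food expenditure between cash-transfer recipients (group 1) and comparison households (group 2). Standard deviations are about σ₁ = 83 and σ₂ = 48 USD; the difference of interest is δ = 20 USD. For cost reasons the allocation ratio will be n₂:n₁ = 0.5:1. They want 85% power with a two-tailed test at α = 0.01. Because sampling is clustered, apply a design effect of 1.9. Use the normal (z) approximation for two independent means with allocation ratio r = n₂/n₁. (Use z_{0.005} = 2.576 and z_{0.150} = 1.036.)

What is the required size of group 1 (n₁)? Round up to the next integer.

n₁ = 713

n₁ = (z_{α/2} + z_β)² · (σ₁² + σ₂²/r) / δ²
   = (2.576 + 1.036)² · (83² + 48²/0.5) / 20²
   = 13.0465 · (6889 + 4608) / 400
   = 13.0465 · 11497 / 400
   = 374.99
Design effect: 1.9 × 374.99 = 712.48.
Round up → n₁ = 713; n₂ = r·n₁ = 0.5 × 713 = 357.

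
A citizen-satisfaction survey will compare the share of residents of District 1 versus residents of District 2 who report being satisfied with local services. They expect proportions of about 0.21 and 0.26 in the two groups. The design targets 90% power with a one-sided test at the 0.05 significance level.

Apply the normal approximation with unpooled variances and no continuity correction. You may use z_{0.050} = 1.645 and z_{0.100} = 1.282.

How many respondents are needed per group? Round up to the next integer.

n = 1228 per group

n = (z_α + z_β)² · [p₁(1−p₁) + p₂(1−p₂)] / (p₁ − p₂)²
  = (1.645 + 1.282)² · (0.21·0.79 + 0.26·0.74) / (-0.05)²
  = (2.927)² · (0.1659 + 0.1924) / 0.0025
  = 8.5673 · 0.3583 / 0.0025
  = 1227.87
Round up → n = 1228 per group.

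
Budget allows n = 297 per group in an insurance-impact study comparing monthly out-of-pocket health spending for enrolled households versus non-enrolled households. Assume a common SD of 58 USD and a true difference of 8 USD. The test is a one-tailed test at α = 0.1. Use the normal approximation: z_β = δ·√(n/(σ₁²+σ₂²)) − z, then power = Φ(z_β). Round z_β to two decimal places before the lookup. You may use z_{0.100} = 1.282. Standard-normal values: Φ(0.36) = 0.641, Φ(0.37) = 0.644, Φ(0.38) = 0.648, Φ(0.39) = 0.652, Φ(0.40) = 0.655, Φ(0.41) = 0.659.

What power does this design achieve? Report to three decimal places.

z_β = δ·√(n/(σ₁²+σ₂²)) − z_α
    = 8 · √(297/6728) − 1.282
    = 8 · 0.21010 − 1.282
    = 1.6808 − 1.282 = 0.3988 → 0.40
Power = Φ(0.40) = 0.655.

Power ≈ 0.655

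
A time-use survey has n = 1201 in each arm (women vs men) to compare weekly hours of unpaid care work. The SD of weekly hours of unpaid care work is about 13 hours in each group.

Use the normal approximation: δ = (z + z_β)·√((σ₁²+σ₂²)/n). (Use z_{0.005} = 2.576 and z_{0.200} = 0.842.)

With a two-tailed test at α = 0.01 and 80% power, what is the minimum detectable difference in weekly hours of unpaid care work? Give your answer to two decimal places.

Minimum detectable difference ≈ 1.81 hours

δ = (z_{α/2} + z_β) · √((σ₁²+σ₂²)/n)
  = (2.576 + 0.842) · √(338/1201)
  = 3.418 · √0.28143
  = 3.418 · 0.5305
  = 1.8133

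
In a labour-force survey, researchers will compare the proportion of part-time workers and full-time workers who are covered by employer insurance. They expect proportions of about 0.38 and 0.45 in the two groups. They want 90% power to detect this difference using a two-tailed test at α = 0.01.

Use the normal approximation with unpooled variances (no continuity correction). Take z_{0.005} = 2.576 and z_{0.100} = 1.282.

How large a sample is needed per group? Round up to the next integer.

n = 1468 per group

n = (z_{α/2} + z_β)² · [p₁(1−p₁) + p₂(1−p₂)] / (p₁ − p₂)²
  = (2.576 + 1.282)² · (0.38·0.62 + 0.45·0.55) / (-0.07)²
  = (3.858)² · (0.2356 + 0.2475) / 0.0049
  = 14.8842 · 0.4831 / 0.0049
  = 1467.46
Round up → n = 1468 per group.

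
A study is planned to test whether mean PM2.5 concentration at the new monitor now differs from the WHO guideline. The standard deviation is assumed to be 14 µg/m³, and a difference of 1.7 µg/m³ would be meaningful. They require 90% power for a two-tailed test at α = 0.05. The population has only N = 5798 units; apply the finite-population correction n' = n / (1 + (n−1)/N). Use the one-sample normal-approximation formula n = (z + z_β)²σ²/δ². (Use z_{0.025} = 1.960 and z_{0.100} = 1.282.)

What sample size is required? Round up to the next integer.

n = 635

n = (z_{α/2} + z_β)² · σ² / δ²
  = (1.960 + 1.282)² · 14² / 1.7²
  = 10.5106 · 196 / 2.89
  = 712.83
Finite-population correction (N = 5798): 712.83 / (1 + (712.83 − 1)/5798) = 634.88.
Round up → n = 635.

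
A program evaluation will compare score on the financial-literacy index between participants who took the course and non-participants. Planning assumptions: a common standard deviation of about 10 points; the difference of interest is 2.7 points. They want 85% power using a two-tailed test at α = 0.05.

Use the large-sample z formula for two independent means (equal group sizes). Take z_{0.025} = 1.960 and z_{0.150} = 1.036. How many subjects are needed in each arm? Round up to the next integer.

n = (z_{α/2} + z_β)² · (σ₁² + σ₂²) / δ²
  = (1.960 + 1.036)² · (2·10² = 200) / 2.7²
  = 8.9760 · 200 / 7.29
  = 246.26
Round up → n = 247 per group.

n = 247 per group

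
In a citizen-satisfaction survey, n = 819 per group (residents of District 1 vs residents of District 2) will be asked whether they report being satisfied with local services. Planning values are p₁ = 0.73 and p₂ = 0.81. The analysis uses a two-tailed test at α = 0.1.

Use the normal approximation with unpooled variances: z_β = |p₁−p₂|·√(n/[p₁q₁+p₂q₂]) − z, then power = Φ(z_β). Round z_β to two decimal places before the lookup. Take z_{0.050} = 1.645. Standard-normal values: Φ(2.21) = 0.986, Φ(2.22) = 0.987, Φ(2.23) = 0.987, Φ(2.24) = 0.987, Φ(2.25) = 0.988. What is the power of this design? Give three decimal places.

z_β = |p₁−p₂|·√(n/[p₁q₁+p₂q₂]) − z_{α/2}
    = 0.08 · √(819/0.3510) − 1.645
    = 0.08 · 48.3046 − 1.645
    = 3.8644 − 1.645 = 2.2194 → 2.22
Power = Φ(2.22) = 0.987.

Power ≈ 0.987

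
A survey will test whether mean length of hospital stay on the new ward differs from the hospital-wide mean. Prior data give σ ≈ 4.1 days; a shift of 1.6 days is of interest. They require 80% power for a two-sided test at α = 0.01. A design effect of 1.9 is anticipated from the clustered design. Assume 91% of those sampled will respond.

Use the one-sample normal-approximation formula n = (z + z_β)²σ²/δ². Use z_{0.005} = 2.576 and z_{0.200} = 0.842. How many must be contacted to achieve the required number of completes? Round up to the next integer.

n = (z_{α/2} + z_β)² · σ² / δ²
  = (2.576 + 0.842)² · 4.1² / 1.6²
  = 11.6827 · 16.81 / 2.56
  = 76.71
Design effect: 1.9 × 76.71 = 145.76.
Adjust for 91% response: 145.76 / 0.91 = 160.17.
Round up → n = 161.

n = 161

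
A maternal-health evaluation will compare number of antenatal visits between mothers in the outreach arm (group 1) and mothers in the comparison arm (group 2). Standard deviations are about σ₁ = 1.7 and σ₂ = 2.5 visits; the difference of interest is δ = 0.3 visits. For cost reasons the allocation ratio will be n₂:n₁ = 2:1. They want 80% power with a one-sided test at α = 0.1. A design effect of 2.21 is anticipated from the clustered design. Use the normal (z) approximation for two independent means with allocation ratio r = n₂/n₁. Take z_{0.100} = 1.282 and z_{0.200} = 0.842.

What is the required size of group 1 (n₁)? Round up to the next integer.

n₁ = 667

n₁ = (z_α + z_β)² · (σ₁² + σ₂²/r) / δ²
   = (1.282 + 0.842)² · (1.7² + 2.5²/2) / 0.3²
   = 4.5114 · (2.89 + 3.125) / 0.09
   = 4.5114 · 6.015 / 0.09
   = 301.51
Design effect: 2.21 × 301.51 = 666.34.
Round up → n₁ = 667; n₂ = r·n₁ = 2 × 667 = 1334.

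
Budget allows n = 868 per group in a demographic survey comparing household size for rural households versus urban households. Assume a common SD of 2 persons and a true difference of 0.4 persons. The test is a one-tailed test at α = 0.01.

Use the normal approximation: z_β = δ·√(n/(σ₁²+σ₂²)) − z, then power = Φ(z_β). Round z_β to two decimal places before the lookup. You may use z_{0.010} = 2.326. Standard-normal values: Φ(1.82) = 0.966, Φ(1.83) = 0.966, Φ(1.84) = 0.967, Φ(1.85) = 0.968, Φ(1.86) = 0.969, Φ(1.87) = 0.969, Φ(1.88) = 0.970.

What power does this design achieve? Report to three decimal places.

z_β = δ·√(n/(σ₁²+σ₂²)) − z_α
    = 0.4 · √(868/8) − 2.326
    = 0.4 · 10.41633 − 2.326
    = 4.1665 − 2.326 = 1.8405 → 1.84
Power = Φ(1.84) = 0.967.

Power ≈ 0.967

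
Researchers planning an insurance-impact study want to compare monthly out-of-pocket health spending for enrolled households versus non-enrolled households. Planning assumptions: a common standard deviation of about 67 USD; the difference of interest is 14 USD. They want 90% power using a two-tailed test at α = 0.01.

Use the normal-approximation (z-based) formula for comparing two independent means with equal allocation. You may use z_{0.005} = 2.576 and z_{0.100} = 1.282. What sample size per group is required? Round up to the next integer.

n = 682 per group

n = (z_{α/2} + z_β)² · (σ₁² + σ₂²) / δ²
  = (2.576 + 1.282)² · (2·67² = 8978) / 14²
  = 14.8842 · 8978 / 196
  = 681.79
Round up → n = 682 per group.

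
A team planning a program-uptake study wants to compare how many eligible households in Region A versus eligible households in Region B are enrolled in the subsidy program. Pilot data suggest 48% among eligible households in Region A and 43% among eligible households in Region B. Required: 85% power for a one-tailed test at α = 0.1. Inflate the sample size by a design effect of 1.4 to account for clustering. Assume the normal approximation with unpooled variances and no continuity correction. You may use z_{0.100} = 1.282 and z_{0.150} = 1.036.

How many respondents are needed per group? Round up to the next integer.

n = 1489 per group

n = (z_α + z_β)² · [p₁(1−p₁) + p₂(1−p₂)] / (p₁ − p₂)²
  = (1.282 + 1.036)² · (0.48·0.52 + 0.43·0.57) / (0.05)²
  = (2.318)² · (0.2496 + 0.2451) / 0.0025
  = 5.3731 · 0.4947 / 0.0025
  = 1063.23
Design effect: 1.4 × 1063.23 = 1488.53.
Round up → n = 1489 per group.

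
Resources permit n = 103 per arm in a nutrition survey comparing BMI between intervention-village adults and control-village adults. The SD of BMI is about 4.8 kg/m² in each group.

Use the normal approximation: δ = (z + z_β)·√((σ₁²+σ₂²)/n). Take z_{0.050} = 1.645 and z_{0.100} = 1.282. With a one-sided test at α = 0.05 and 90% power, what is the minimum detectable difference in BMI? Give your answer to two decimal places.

Minimum detectable difference ≈ 1.96 kg/m²

δ = (z_α + z_β) · √((σ₁²+σ₂²)/n)
  = (1.645 + 1.282) · √(46.08/103)
  = 2.927 · √0.44738
  = 2.927 · 0.6689
  = 1.9578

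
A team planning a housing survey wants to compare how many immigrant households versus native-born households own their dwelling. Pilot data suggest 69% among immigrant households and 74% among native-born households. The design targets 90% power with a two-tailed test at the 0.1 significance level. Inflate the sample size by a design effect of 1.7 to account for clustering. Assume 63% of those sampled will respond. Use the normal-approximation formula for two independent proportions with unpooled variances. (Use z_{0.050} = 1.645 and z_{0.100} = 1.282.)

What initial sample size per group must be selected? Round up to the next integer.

n = 3758 per group

n = (z_{α/2} + z_β)² · [p₁(1−p₁) + p₂(1−p₂)] / (p₁ − p₂)²
  = (1.645 + 1.282)² · (0.69·0.31 + 0.74·0.26) / (-0.05)²
  = (2.927)² · (0.2139 + 0.1924) / 0.0025
  = 8.5673 · 0.4063 / 0.0025
  = 1392.36
Design effect: 1.7 × 1392.36 = 2367.02.
Adjust for 63% response: 2367.02 / 0.63 = 3757.17.
Round up → n = 3758 per group.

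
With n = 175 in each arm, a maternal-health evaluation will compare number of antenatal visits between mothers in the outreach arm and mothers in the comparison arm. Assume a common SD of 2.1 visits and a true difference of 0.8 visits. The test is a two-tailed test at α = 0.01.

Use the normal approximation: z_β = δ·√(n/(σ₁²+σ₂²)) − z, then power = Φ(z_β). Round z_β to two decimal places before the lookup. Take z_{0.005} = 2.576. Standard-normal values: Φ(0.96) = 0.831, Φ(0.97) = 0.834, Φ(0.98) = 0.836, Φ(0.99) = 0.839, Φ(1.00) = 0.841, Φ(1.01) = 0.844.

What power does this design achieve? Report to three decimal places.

Power ≈ 0.839

z_β = δ·√(n/(σ₁²+σ₂²)) − z_{α/2}
    = 0.8 · √(175/8.82) − 2.576
    = 0.8 · 4.45435 − 2.576
    = 3.5635 − 2.576 = 0.9875 → 0.99
Power = Φ(0.99) = 0.839.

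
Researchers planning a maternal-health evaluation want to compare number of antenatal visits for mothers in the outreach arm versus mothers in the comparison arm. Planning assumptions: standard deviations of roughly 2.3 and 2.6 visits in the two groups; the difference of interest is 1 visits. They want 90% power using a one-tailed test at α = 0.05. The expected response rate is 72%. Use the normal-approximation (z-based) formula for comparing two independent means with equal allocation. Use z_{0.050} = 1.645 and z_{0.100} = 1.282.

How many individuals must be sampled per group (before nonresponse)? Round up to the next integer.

n = 144 per group

n = (z_α + z_β)² · (σ₁² + σ₂²) / δ²
  = (1.645 + 1.282)² · (2.3² + 2.6² = 12.05) / 1²
  = 8.5673 · 12.05 / 1
  = 103.24
Adjust for 72% response: 103.24 / 0.72 = 143.38.
Round up → n = 144 per group.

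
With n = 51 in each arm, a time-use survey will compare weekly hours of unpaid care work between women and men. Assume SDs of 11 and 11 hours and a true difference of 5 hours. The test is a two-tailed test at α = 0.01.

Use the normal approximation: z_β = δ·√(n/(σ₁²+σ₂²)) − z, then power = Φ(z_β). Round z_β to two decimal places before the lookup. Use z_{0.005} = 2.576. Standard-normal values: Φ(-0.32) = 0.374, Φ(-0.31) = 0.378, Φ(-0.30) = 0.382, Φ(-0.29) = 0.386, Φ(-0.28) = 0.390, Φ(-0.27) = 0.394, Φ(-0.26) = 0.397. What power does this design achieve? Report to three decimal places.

Power ≈ 0.390

z_β = δ·√(n/(σ₁²+σ₂²)) − z_{α/2}
    = 5 · √(51/242) − 2.576
    = 5 · 0.45907 − 2.576
    = 2.2953 − 2.576 = -0.2807 → -0.28
Power = Φ(-0.28) = 0.390.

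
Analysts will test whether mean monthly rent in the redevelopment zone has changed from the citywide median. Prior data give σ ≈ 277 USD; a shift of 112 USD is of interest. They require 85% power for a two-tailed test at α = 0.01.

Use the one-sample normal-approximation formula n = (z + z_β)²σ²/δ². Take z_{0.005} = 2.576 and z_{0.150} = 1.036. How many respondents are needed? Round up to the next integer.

n = (z_{α/2} + z_β)² · σ² / δ²
  = (2.576 + 1.036)² · 277² / 112²
  = 13.0465 · 76729 / 12544
  = 79.80
Round up → n = 80.

n = 80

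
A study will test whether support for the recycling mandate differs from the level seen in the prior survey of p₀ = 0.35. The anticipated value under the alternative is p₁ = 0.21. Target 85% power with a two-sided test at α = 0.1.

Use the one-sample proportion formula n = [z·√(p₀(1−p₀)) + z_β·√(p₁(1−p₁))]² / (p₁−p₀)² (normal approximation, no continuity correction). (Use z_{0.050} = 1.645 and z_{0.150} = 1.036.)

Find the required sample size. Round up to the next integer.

n = [z_{α/2}·√(p₀q₀) + z_β·√(p₁q₁)]² / (p₁ − p₀)²
  = [1.645·√(0.35·0.65) + 1.036·√(0.21·0.79)]² / (-0.14)²
  = [1.645·0.4770 + 1.036·0.4073]² / 0.0196
  = [1.2066]² / 0.0196
  = 74.28
Round up → n = 75.

n = 75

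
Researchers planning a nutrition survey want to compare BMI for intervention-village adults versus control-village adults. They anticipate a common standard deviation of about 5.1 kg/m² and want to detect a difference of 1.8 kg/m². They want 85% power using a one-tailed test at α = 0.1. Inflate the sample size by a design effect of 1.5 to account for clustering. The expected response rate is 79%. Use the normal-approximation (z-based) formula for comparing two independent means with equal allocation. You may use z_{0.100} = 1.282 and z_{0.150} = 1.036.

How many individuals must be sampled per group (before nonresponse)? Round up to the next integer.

n = 164 per group

n = (z_α + z_β)² · (σ₁² + σ₂²) / δ²
  = (1.282 + 1.036)² · (2·5.1² = 52.02) / 1.8²
  = 5.3731 · 52.02 / 3.24
  = 86.27
Design effect: 1.5 × 86.27 = 129.40.
Adjust for 79% response: 129.40 / 0.79 = 163.80.
Round up → n = 164 per group.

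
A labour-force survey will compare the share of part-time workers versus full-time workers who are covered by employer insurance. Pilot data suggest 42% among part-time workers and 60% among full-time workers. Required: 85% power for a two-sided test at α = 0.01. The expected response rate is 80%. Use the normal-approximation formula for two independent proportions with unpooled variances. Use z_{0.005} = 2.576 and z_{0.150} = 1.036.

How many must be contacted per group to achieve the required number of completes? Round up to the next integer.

n = 244 per group

n = (z_{α/2} + z_β)² · [p₁(1−p₁) + p₂(1−p₂)] / (p₁ − p₂)²
  = (2.576 + 1.036)² · (0.42·0.58 + 0.60·0.40) / (-0.18)²
  = (3.612)² · (0.2436 + 0.2400) / 0.0324
  = 13.0465 · 0.4836 / 0.0324
  = 194.73
Adjust for 80% response: 194.73 / 0.80 = 243.41.
Round up → n = 244 per group.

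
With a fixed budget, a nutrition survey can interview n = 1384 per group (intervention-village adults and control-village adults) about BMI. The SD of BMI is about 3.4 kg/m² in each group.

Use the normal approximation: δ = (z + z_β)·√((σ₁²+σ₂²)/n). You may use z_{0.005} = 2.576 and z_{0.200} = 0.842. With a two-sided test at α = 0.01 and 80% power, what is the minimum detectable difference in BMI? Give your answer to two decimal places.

δ = (z_{α/2} + z_β) · √((σ₁²+σ₂²)/n)
  = (2.576 + 0.842) · √(23.12/1384)
  = 3.418 · √0.01671
  = 3.418 · 0.1292
  = 0.4418

Minimum detectable difference ≈ 0.44 kg/m²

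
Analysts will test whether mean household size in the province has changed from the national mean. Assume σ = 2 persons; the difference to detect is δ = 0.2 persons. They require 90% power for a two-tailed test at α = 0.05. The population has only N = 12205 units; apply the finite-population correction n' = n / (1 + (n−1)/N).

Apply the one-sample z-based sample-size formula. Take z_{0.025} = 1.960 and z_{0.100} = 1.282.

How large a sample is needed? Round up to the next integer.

n = 968

n = (z_{α/2} + z_β)² · σ² / δ²
  = (1.960 + 1.282)² · 2² / 0.2²
  = 10.5106 · 4 / 0.04
  = 1051.06
Finite-population correction (N = 12205): 1051.06 / (1 + (1051.06 − 1)/12205) = 967.79.
Round up → n = 968.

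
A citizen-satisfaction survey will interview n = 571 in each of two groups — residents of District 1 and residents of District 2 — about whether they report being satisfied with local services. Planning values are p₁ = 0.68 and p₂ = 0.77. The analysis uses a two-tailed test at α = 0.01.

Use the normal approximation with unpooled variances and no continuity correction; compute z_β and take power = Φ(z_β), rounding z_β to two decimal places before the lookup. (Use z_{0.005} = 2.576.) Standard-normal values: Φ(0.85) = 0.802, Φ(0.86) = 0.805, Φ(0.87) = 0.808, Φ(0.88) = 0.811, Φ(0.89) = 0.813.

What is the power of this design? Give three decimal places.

Power ≈ 0.802

z_β = |p₁−p₂|·√(n/[p₁q₁+p₂q₂]) − z_{α/2}
    = 0.09 · √(571/0.3947) − 2.576
    = 0.09 · 38.0351 − 2.576
    = 3.4232 − 2.576 = 0.8472 → 0.85
Power = Φ(0.85) = 0.802.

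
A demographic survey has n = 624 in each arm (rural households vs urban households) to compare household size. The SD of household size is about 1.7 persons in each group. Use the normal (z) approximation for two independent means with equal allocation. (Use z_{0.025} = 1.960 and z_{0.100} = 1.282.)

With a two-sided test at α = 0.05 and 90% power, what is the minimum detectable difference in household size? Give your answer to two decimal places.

Minimum detectable difference ≈ 0.31 persons

δ = (z_{α/2} + z_β) · √((σ₁²+σ₂²)/n)
  = (1.960 + 1.282) · √(5.78/624)
  = 3.242 · √0.00926
  = 3.242 · 0.0962
  = 0.3120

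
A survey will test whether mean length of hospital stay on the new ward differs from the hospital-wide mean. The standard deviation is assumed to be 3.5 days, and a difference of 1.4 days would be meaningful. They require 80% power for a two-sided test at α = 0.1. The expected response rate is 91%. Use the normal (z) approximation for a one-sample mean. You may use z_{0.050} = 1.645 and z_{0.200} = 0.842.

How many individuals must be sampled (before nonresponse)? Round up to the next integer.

n = (z_{α/2} + z_β)² · σ² / δ²
  = (1.645 + 0.842)² · 3.5² / 1.4²
  = 6.1852 · 12.25 / 1.96
  = 38.66
Adjust for 91% response: 38.66 / 0.91 = 42.48.
Round up → n = 43.

n = 43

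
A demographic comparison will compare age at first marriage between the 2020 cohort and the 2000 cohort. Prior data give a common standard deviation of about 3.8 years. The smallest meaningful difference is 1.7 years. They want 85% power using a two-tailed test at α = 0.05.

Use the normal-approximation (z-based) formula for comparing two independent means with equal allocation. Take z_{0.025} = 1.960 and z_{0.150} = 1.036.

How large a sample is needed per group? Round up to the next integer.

n = 90 per group

n = (z_{α/2} + z_β)² · (σ₁² + σ₂²) / δ²
  = (1.960 + 1.036)² · (2·3.8² = 28.88) / 1.7²
  = 8.9760 · 28.88 / 2.89
  = 89.70
Round up → n = 90 per group.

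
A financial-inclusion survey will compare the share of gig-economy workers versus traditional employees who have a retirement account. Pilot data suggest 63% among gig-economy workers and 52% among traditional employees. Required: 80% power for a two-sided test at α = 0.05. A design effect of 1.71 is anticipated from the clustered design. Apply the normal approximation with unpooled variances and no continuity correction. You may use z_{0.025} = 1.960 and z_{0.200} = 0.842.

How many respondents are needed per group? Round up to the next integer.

n = 536 per group

n = (z_{α/2} + z_β)² · [p₁(1−p₁) + p₂(1−p₂)] / (p₁ − p₂)²
  = (1.960 + 0.842)² · (0.63·0.37 + 0.52·0.48) / (0.11)²
  = (2.802)² · (0.2331 + 0.2496) / 0.0121
  = 7.8512 · 0.4827 / 0.0121
  = 313.20
Design effect: 1.71 × 313.20 = 535.58.
Round up → n = 536 per group.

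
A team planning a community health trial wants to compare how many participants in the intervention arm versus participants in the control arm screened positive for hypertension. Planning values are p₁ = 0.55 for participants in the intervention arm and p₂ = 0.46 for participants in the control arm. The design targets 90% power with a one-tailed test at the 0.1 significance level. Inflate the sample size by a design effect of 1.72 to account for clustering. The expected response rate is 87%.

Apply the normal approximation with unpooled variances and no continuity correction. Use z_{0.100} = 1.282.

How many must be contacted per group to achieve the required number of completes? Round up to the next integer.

n = (z_α + z_β)² · [p₁(1−p₁) + p₂(1−p₂)] / (p₁ − p₂)²
  = (1.282 + 1.282)² · (0.55·0.45 + 0.46·0.54) / (0.09)²
  = (2.564)² · (0.2475 + 0.2484) / 0.0081
  = 6.5741 · 0.4959 / 0.0081
  = 402.48
Design effect: 1.72 × 402.48 = 692.27.
Adjust for 87% response: 692.27 / 0.87 = 795.71.
Round up → n = 796 per group.

n = 796 per group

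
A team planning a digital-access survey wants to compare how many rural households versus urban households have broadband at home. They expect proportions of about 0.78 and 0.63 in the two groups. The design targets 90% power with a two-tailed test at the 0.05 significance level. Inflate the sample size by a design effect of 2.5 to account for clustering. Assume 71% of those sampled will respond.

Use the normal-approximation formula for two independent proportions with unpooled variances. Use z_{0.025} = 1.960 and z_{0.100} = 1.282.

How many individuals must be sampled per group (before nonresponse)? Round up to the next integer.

n = 666 per group

n = (z_{α/2} + z_β)² · [p₁(1−p₁) + p₂(1−p₂)] / (p₁ − p₂)²
  = (1.960 + 1.282)² · (0.78·0.22 + 0.63·0.37) / (0.15)²
  = (3.242)² · (0.1716 + 0.2331) / 0.0225
  = 10.5106 · 0.4047 / 0.0225
  = 189.05
Design effect: 2.5 × 189.05 = 472.63.
Adjust for 71% response: 472.63 / 0.71 = 665.67.
Round up → n = 666 per group.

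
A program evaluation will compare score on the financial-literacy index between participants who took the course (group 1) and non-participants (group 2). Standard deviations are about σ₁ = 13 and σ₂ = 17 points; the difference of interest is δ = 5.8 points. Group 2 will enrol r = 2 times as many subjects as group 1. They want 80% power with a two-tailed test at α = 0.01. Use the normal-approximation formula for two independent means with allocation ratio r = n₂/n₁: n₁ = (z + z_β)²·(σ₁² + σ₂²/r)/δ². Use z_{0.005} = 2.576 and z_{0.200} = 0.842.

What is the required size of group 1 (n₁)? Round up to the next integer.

n₁ = 109

n₁ = (z_{α/2} + z_β)² · (σ₁² + σ₂²/r) / δ²
   = (2.576 + 0.842)² · (13² + 17²/2) / 5.8²
   = 11.6827 · (169 + 144.5) / 33.64
   = 11.6827 · 313.5 / 33.64
   = 108.87
Round up → n₁ = 109; n₂ = r·n₁ = 2 × 109 = 218.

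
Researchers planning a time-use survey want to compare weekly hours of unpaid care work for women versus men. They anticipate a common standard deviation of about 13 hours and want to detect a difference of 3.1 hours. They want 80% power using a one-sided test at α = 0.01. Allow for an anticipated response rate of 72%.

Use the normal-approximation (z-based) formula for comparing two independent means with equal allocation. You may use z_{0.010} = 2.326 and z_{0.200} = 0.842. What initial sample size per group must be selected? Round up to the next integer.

n = 491 per group

n = (z_α + z_β)² · (σ₁² + σ₂²) / δ²
  = (2.326 + 0.842)² · (2·13² = 338) / 3.1²
  = 10.0362 · 338 / 9.61
  = 352.99
Adjust for 72% response: 352.99 / 0.72 = 490.27.
Round up → n = 491 per group.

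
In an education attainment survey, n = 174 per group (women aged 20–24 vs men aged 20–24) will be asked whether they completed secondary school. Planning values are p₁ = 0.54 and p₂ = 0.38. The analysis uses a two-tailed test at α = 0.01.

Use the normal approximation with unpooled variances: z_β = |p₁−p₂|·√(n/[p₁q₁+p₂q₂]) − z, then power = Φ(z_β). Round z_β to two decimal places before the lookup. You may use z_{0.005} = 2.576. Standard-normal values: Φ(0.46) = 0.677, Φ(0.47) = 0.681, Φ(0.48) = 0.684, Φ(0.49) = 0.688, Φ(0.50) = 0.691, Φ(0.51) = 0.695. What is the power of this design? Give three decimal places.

z_β = |p₁−p₂|·√(n/[p₁q₁+p₂q₂]) − z_{α/2}
    = 0.16 · √(174/0.4840) − 2.576
    = 0.16 · 18.9606 − 2.576
    = 3.0337 − 2.576 = 0.4577 → 0.46
Power = Φ(0.46) = 0.677.

Power ≈ 0.677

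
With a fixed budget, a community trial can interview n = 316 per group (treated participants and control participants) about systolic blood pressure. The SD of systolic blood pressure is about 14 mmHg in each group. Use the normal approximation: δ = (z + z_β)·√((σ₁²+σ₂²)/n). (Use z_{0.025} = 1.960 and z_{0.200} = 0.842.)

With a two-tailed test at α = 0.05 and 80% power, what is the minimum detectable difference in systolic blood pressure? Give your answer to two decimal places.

Minimum detectable difference ≈ 3.12 mmHg

δ = (z_{α/2} + z_β) · √((σ₁²+σ₂²)/n)
  = (1.960 + 0.842) · √(392/316)
  = 2.802 · √1.2405
  = 2.802 · 1.1138
  = 3.1208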